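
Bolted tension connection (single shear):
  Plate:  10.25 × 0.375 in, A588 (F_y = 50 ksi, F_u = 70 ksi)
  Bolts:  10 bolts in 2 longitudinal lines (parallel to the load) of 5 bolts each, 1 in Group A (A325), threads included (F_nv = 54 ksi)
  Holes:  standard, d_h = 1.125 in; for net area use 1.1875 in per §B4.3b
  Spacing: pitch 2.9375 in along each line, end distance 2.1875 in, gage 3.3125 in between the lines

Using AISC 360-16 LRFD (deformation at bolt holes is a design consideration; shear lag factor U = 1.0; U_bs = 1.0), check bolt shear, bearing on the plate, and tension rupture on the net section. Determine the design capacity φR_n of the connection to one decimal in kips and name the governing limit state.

Bolt shear: A_b = π(1)²/4 = 0.7854 in². φR_n = 0.75 × 54 × 0.7854 × 10 × 1 = 318.1 kips.
Bearing (0.375 in plate, F_u = 70 ksi): end bolts L_c = 2.1875 − 1.125/2 = 1.625, R_n = min(1.2×1.625×0.375×70, 2.4×1×0.375×70) = 51.188 kips/bolt; interior L_c = 2.9375 − 1.125 = 1.8125, R_n = 57.094 kips/bolt. φR_n = 0.75 × (2×51.188 + 8×57.094) = 419.3 kips.
Tension rupture (net): A_n = (10.25 − 2×1.1875)×0.375 = 2.9531 in² (U = 1.0, A_e = A_n). φR_n = 0.75 × 70 × 2.9531 = 155.0 kips.
Governing: min(318.1, 419.3, 155.0) = 155.0 kips → net-section rupture.

155.0 kips (net-section rupture governs)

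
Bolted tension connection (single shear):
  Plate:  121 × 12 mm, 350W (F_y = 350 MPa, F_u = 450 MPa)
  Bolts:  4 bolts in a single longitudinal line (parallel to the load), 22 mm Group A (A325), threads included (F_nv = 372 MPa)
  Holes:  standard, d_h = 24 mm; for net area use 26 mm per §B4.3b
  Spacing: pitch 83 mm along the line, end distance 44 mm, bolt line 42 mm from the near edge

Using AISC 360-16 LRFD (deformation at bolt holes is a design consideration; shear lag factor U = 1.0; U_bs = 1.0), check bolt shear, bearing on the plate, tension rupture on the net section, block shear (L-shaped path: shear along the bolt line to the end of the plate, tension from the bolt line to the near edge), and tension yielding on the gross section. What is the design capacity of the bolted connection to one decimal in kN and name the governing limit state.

Bolt shear: A_b = π(22)²/4 = 380.13 mm². φR_n = 0.75 × 372 × 380.13 × 4 × 1 = 424.2 kN.
Bearing (12 mm plate, F_u = 450 MPa): end bolts L_c = 44 − 24/2 = 32, R_n = min(1.2×32×12×450, 2.4×22×12×450) = 207.36 kN/bolt; interior L_c = 83 − 24 = 59, R_n = 285.12 kN/bolt. φR_n = 0.75 × (1×207.36 + 3×285.12) = 797.0 kN.
Tension rupture (net): A_n = (121 − 1×26)×12 = 1140 mm² (U = 1.0, A_e = A_n). φR_n = 0.75 × 450 × 1140 = 384.8 kN.
Block shear: shear path 1×[44+3×83] = 1×293 mm, A_gv = 3516, A_nv = 1×(293 − 3.5×26)×12 = 2424 mm²; tension to near edge: (42 − 0.5×26)×12 = 348 mm². R_n = min(0.6×450×2424, 0.6×350×3516) + 1.0×450×348 = min(654.48, 738.36) + 156.6 = 811.08 kN. φR_n = 0.75 × 811.08 = 608.3 kN.
Tension yield (gross): A_g = 121×12 = 1452 mm². φR_n = 0.90 × 350 × 1452 = 457.4 kN.
Governing: min(424.2, 797.0, 384.8, 608.3, 457.4) = 384.8 kN → net-section rupture.

384.8 kN (net-section rupture governs)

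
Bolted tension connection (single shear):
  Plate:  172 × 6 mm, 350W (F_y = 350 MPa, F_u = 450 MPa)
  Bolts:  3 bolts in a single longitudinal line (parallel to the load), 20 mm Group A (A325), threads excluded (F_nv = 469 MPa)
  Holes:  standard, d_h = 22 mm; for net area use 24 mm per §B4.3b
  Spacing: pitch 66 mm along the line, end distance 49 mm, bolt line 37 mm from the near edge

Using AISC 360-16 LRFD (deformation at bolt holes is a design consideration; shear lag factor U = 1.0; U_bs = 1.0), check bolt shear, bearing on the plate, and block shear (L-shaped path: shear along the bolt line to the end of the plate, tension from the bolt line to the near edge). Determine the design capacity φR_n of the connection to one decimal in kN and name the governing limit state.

Bolt shear: A_b = π(20)²/4 = 314.16 mm². φR_n = 0.75 × 469 × 314.16 × 3 × 1 = 331.5 kN.
Bearing (6 mm plate, F_u = 450 MPa): end bolts L_c = 49 − 22/2 = 38, R_n = min(1.2×38×6×450, 2.4×20×6×450) = 123.12 kN/bolt; interior L_c = 66 − 22 = 44, R_n = 129.6 kN/bolt. φR_n = 0.75 × (1×123.12 + 2×129.6) = 286.7 kN.
Block shear: shear path 1×[49+2×66] = 1×181 mm, A_gv = 1086, A_nv = 1×(181 − 2.5×24)×6 = 726 mm²; tension to near edge: (37 − 0.5×24)×6 = 150 mm². R_n = min(0.6×450×726, 0.6×350×1086) + 1.0×450×150 = min(196.02, 228.06) + 67.5 = 263.52 kN. φR_n = 0.75 × 263.52 = 197.6 kN.
Governing: min(331.5, 286.7, 197.6) = 197.6 kN → block shear.

197.6 kN (block shear governs)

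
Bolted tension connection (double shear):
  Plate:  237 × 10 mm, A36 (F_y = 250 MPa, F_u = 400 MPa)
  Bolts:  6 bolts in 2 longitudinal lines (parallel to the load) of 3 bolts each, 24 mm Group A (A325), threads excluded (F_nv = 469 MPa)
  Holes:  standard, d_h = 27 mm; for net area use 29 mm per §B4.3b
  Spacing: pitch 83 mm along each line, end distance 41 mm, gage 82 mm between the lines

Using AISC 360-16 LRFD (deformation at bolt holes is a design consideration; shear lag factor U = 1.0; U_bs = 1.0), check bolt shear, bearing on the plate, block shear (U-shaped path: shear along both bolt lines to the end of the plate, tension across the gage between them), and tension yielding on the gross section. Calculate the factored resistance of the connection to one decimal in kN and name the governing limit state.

Bolt shear: A_b = π(24)²/4 = 452.39 mm². φR_n = 0.75 × 469 × 452.39 × 6 × 2 = 1909.5 kN.
Bearing (10 mm plate, F_u = 400 MPa): end bolts L_c = 41 − 27/2 = 27.5, R_n = min(1.2×27.5×10×400, 2.4×24×10×400) = 132 kN/bolt; interior L_c = 83 − 27 = 56, R_n = 230.4 kN/bolt. φR_n = 0.75 × (2×132 + 4×230.4) = 889.2 kN.
Block shear: shear path 2×[41+2×83] = 2×207 mm, A_gv = 4140, A_nv = 2×(207 − 2.5×29)×10 = 2690 mm²; tension across gage: (82 − 1×29)×10 = 530 mm². R_n = min(0.6×400×2690, 0.6×250×4140) + 1.0×400×530 = min(645.6, 621) + 212 = 833 kN. φR_n = 0.75 × 833 = 624.8 kN.
Tension yield (gross): A_g = 237×10 = 2370 mm². φR_n = 0.90 × 250 × 2370 = 533.3 kN.
Governing: min(1909.5, 889.2, 624.8, 533.3) = 533.3 kN → gross-section yield.

533.3 kN (gross-section yield governs)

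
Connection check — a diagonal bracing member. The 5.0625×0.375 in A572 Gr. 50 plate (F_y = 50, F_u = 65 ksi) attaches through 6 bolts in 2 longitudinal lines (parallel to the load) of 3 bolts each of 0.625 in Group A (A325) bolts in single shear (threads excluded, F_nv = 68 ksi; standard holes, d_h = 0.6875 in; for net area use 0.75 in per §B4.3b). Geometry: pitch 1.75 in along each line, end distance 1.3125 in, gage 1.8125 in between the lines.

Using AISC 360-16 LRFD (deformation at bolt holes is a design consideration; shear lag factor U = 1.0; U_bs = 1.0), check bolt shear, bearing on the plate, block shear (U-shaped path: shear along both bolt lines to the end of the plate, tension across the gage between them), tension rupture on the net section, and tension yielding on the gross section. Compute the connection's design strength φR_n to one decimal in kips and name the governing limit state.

65.1 kips (net-section rupture governs)

Bolt shear: A_b = π(0.625)²/4 = 0.3068 in². φR_n = 0.75 × 68 × 0.3068 × 6 × 1 = 93.9 kips.
Bearing (0.375 in plate, F_u = 65 ksi): end bolts L_c = 1.3125 − 0.6875/2 = 0.96875, R_n = min(1.2×0.96875×0.375×65, 2.4×0.625×0.375×65) = 28.336 kips/bolt; interior L_c = 1.75 − 0.6875 = 1.0625, R_n = 31.078 kips/bolt. φR_n = 0.75 × (2×28.336 + 4×31.078) = 135.7 kips.
Block shear: shear path 2×[1.3125+2×1.75] = 2×4.8125 in, A_gv = 3.6094, A_nv = 2×(4.8125 − 2.5×0.75)×0.375 = 2.2031 in²; tension across gage: (1.8125 − 1×0.75)×0.375 = 0.39844 in². R_n = min(0.6×65×2.2031, 0.6×50×3.6094) + 1.0×65×0.39844 = min(85.921, 108.28) + 25.899 = 111.82 kips. φR_n = 0.75 × 111.82 = 83.9 kips.
Tension rupture (net): A_n = (5.0625 − 2×0.75)×0.375 = 1.3359 in² (U = 1.0, A_e = A_n). φR_n = 0.75 × 65 × 1.3359 = 65.1 kips.
Tension yield (gross): A_g = 5.0625×0.375 = 1.8984 in². φR_n = 0.90 × 50 × 1.8984 = 85.4 kips.
Governing: min(93.9, 135.7, 83.9, 65.1, 85.4) = 65.1 kips → net-section rupture.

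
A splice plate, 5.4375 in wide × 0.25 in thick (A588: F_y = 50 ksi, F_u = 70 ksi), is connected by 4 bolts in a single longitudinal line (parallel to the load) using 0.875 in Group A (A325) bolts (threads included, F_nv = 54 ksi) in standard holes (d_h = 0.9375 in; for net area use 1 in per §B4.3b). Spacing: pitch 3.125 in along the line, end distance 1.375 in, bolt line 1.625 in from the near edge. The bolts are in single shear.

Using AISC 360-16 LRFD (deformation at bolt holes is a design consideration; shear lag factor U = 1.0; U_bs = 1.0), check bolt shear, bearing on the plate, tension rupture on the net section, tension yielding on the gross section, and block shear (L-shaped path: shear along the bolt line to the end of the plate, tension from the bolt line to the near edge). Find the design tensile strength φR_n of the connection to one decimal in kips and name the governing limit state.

58.2 kips (net-section rupture governs)

Bolt shear: A_b = π(0.875)²/4 = 0.60132 in². φR_n = 0.75 × 54 × 0.60132 × 4 × 1 = 97.4 kips.
Bearing (0.25 in plate, F_u = 70 ksi): end bolts L_c = 1.375 − 0.9375/2 = 0.90625, R_n = min(1.2×0.90625×0.25×70, 2.4×0.875×0.25×70) = 19.031 kips/bolt; interior L_c = 3.125 − 0.9375 = 2.1875, R_n = 36.75 kips/bolt. φR_n = 0.75 × (1×19.031 + 3×36.75) = 97.0 kips.
Tension rupture (net): A_n = (5.4375 − 1×1)×0.25 = 1.1094 in² (U = 1.0, A_e = A_n). φR_n = 0.75 × 70 × 1.1094 = 58.2 kips.
Tension yield (gross): A_g = 5.4375×0.25 = 1.3594 in². φR_n = 0.90 × 50 × 1.3594 = 61.2 kips.
Block shear: shear path 1×[1.375+3×3.125] = 1×10.75 in, A_gv = 2.6875, A_nv = 1×(10.75 − 3.5×1)×0.25 = 1.8125 in²; tension to near edge: (1.625 − 0.5×1)×0.25 = 0.28125 in². R_n = min(0.6×70×1.8125, 0.6×50×2.6875) + 1.0×70×0.28125 = min(76.125, 80.625) + 19.688 = 95.813 kips. φR_n = 0.75 × 95.813 = 71.9 kips.
Governing: min(97.4, 97.0, 58.2, 61.2, 71.9) = 58.2 kips → net-section rupture.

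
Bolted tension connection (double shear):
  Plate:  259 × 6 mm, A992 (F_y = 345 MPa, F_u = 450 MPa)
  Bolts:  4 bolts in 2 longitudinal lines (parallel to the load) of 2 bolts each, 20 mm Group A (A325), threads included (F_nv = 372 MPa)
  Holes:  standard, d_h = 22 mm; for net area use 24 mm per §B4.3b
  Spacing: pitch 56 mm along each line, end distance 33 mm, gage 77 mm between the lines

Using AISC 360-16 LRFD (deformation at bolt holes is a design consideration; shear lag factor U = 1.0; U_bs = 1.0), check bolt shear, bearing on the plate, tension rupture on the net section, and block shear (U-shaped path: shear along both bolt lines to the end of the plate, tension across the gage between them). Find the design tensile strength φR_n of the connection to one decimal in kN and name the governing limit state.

236.1 kN (block shear governs)

Bolt shear: A_b = π(20)²/4 = 314.16 mm². φR_n = 0.75 × 372 × 314.16 × 4 × 2 = 701.2 kN.
Bearing (6 mm plate, F_u = 450 MPa): end bolts L_c = 33 − 22/2 = 22, R_n = min(1.2×22×6×450, 2.4×20×6×450) = 71.28 kN/bolt; interior L_c = 56 − 22 = 34, R_n = 110.16 kN/bolt. φR_n = 0.75 × (2×71.28 + 2×110.16) = 272.2 kN.
Tension rupture (net): A_n = (259 − 2×24)×6 = 1266 mm² (U = 1.0, A_e = A_n). φR_n = 0.75 × 450 × 1266 = 427.3 kN.
Block shear: shear path 2×[33+1×56] = 2×89 mm, A_gv = 1068, A_nv = 2×(89 − 1.5×24)×6 = 636 mm²; tension across gage: (77 − 1×24)×6 = 318 mm². R_n = min(0.6×450×636, 0.6×345×1068) + 1.0×450×318 = min(171.72, 221.08) + 143.1 = 314.82 kN. φR_n = 0.75 × 314.82 = 236.1 kN.
Governing: min(701.2, 272.2, 427.3, 236.1) = 236.1 kN → block shear.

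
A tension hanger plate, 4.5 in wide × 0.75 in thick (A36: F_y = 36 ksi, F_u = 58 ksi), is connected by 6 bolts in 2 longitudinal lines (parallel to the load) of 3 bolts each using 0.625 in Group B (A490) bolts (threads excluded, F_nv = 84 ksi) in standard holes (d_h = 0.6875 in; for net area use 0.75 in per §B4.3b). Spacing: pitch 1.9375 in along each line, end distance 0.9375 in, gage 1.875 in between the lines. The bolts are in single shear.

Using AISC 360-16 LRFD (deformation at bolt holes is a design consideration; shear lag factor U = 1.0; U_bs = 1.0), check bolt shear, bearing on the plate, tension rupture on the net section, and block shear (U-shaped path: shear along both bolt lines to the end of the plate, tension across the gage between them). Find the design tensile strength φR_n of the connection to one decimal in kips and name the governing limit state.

Bolt shear: A_b = π(0.625)²/4 = 0.3068 in². φR_n = 0.75 × 84 × 0.3068 × 6 × 1 = 116.0 kips.
Bearing (0.75 in plate, F_u = 58 ksi): end bolts L_c = 0.9375 − 0.6875/2 = 0.59375, R_n = min(1.2×0.59375×0.75×58, 2.4×0.625×0.75×58) = 30.994 kips/bolt; interior L_c = 1.9375 − 0.6875 = 1.25, R_n = 65.25 kips/bolt. φR_n = 0.75 × (2×30.994 + 4×65.25) = 242.2 kips.
Tension rupture (net): A_n = (4.5 − 2×0.75)×0.75 = 2.25 in² (U = 1.0, A_e = A_n). φR_n = 0.75 × 58 × 2.25 = 97.9 kips.
Block shear: shear path 2×[0.9375+2×1.9375] = 2×4.8125 in, A_gv = 7.2188, A_nv = 2×(4.8125 − 2.5×0.75)×0.75 = 4.4063 in²; tension across gage: (1.875 − 1×0.75)×0.75 = 0.84375 in². R_n = min(0.6×58×4.4063, 0.6×36×7.2188) + 1.0×58×0.84375 = min(153.34, 155.93) + 48.938 = 202.28 kips. φR_n = 0.75 × 202.28 = 151.7 kips.
Governing: min(116.0, 242.2, 97.9, 151.7) = 97.9 kips → net-section rupture.

97.9 kips (net-section rupture governs)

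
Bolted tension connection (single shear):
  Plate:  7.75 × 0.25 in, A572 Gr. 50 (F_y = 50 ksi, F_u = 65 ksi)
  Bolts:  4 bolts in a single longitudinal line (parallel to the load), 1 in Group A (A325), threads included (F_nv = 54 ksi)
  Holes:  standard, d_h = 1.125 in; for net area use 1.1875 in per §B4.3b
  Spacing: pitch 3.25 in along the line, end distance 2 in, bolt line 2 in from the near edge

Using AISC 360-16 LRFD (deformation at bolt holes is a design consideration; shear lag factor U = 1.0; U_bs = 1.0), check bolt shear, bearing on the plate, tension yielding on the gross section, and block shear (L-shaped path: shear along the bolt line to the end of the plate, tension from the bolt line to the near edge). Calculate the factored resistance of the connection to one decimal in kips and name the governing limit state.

72.7 kips (block shear governs)

Bolt shear: A_b = π(1)²/4 = 0.7854 in². φR_n = 0.75 × 54 × 0.7854 × 4 × 1 = 127.2 kips.
Bearing (0.25 in plate, F_u = 65 ksi): end bolts L_c = 2 − 1.125/2 = 1.4375, R_n = min(1.2×1.4375×0.25×65, 2.4×1×0.25×65) = 28.031 kips/bolt; interior L_c = 3.25 − 1.125 = 2.125, R_n = 39 kips/bolt. φR_n = 0.75 × (1×28.031 + 3×39) = 108.8 kips.
Tension yield (gross): A_g = 7.75×0.25 = 1.9375 in². φR_n = 0.90 × 50 × 1.9375 = 87.2 kips.
Block shear: shear path 1×[2+3×3.25] = 1×11.75 in, A_gv = 2.9375, A_nv = 1×(11.75 − 3.5×1.1875)×0.25 = 1.8984 in²; tension to near edge: (2 − 0.5×1.1875)×0.25 = 0.35156 in². R_n = min(0.6×65×1.8984, 0.6×50×2.9375) + 1.0×65×0.35156 = min(74.038, 88.125) + 22.851 = 96.889 kips. φR_n = 0.75 × 96.889 = 72.7 kips.
Governing: min(127.2, 108.8, 87.2, 72.7) = 72.7 kips → block shear.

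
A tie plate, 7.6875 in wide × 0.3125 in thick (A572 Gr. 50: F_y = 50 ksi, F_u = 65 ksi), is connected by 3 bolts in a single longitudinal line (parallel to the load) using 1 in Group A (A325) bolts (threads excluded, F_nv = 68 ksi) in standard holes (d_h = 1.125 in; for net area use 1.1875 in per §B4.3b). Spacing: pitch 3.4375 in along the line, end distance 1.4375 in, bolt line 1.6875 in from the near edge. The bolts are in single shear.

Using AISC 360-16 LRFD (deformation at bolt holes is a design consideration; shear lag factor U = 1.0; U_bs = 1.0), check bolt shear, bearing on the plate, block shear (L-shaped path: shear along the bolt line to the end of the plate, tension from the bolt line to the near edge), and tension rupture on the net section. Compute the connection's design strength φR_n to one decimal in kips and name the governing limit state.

65.5 kips (block shear governs)

Bolt shear: A_b = π(1)²/4 = 0.7854 in². φR_n = 0.75 × 68 × 0.7854 × 3 × 1 = 120.2 kips.
Bearing (0.3125 in plate, F_u = 65 ksi): end bolts L_c = 1.4375 − 1.125/2 = 0.875, R_n = min(1.2×0.875×0.3125×65, 2.4×1×0.3125×65) = 21.328 kips/bolt; interior L_c = 3.4375 − 1.125 = 2.3125, R_n = 48.75 kips/bolt. φR_n = 0.75 × (1×21.328 + 2×48.75) = 89.1 kips.
Block shear: shear path 1×[1.4375+2×3.4375] = 1×8.3125 in, A_gv = 2.5977, A_nv = 1×(8.3125 − 2.5×1.1875)×0.3125 = 1.6699 in²; tension to near edge: (1.6875 − 0.5×1.1875)×0.3125 = 0.3418 in². R_n = min(0.6×65×1.6699, 0.6×50×2.5977) + 1.0×65×0.3418 = min(65.126, 77.931) + 22.217 = 87.343 kips. φR_n = 0.75 × 87.343 = 65.5 kips.
Tension rupture (net): A_n = (7.6875 − 1×1.1875)×0.3125 = 2.0313 in² (U = 1.0, A_e = A_n). φR_n = 0.75 × 65 × 2.0313 = 99.0 kips.
Governing: min(120.2, 89.1, 65.5, 99.0) = 65.5 kips → block shear.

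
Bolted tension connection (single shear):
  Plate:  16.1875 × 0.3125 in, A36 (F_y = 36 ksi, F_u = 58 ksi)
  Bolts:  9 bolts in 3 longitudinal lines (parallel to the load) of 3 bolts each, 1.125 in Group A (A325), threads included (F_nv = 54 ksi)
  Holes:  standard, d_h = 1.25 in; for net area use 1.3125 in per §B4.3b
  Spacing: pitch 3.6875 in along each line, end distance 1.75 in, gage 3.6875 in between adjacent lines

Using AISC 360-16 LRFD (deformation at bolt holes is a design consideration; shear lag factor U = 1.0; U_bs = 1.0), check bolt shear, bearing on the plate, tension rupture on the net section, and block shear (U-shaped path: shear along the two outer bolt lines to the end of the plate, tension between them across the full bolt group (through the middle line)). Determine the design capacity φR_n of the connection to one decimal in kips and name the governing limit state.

Bolt shear: A_b = π(1.125)²/4 = 0.99402 in². φR_n = 0.75 × 54 × 0.99402 × 9 × 1 = 362.3 kips.
Bearing (0.3125 in plate, F_u = 58 ksi): end bolts L_c = 1.75 − 1.25/2 = 1.125, R_n = min(1.2×1.125×0.3125×58, 2.4×1.125×0.3125×58) = 24.469 kips/bolt; interior L_c = 3.6875 − 1.25 = 2.4375, R_n = 48.938 kips/bolt. φR_n = 0.75 × (3×24.469 + 6×48.938) = 275.3 kips.
Tension rupture (net): A_n = (16.1875 − 3×1.3125)×0.3125 = 3.8281 in² (U = 1.0, A_e = A_n). φR_n = 0.75 × 58 × 3.8281 = 166.5 kips.
Block shear: shear path 2×[1.75+2×3.6875] = 2×9.125 in, A_gv = 5.7031, A_nv = 2×(9.125 − 2.5×1.3125)×0.3125 = 3.6523 in²; tension across gage: (7.375 − 2×1.3125)×0.3125 = 1.4844 in². R_n = min(0.6×58×3.6523, 0.6×36×5.7031) + 1.0×58×1.4844 = min(127.1, 123.19) + 86.095 = 209.29 kips. φR_n = 0.75 × 209.29 = 157.0 kips.
Governing: min(362.3, 275.3, 166.5, 157.0) = 157.0 kips → block shear.

157.0 kips (block shear governs)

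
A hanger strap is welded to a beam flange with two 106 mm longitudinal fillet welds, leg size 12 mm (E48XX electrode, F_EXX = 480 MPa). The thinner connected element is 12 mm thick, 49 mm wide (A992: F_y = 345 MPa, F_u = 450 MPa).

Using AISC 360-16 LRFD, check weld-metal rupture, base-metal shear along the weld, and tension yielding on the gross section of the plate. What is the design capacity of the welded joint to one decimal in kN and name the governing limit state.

182.6 kN (gross-section yield governs)

Weld metal: throat = 0.707×12 = 8.484 mm, L = 2×106 = 212 mm. φR_n = 0.75 × 0.6 × 480 × 8.484 × 212 = 388.5 kN.
Base metal shear (12 mm plate): yield φR_n = 1.0×0.6×345×12×212 = 526.6 kN; rupture φR_n = 0.75×0.6×450×12×212 = 515.2 kN; take 515.2 kN (rupture).
Tension yield (gross): A_g = 49×12 = 588 mm². φR_n = 0.90 × 345 × 588 = 182.6 kN.
Governing: min(388.5, 515.2, 182.6) = 182.6 kN → gross-section yield.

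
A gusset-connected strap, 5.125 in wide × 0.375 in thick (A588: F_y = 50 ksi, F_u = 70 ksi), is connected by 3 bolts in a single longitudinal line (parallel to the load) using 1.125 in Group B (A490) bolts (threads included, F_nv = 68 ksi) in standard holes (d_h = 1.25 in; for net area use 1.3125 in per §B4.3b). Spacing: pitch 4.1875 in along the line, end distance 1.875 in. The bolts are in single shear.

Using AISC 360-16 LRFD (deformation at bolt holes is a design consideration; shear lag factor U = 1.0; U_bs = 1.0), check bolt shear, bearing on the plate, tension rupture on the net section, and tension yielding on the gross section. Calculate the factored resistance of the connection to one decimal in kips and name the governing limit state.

75.1 kips (net-section rupture governs)

Bolt shear: A_b = π(1.125)²/4 = 0.99402 in². φR_n = 0.75 × 68 × 0.99402 × 3 × 1 = 152.1 kips.
Bearing (0.375 in plate, F_u = 70 ksi): end bolts L_c = 1.875 − 1.25/2 = 1.25, R_n = min(1.2×1.25×0.375×70, 2.4×1.125×0.375×70) = 39.375 kips/bolt; interior L_c = 4.1875 − 1.25 = 2.9375, R_n = 70.875 kips/bolt. φR_n = 0.75 × (1×39.375 + 2×70.875) = 135.8 kips.
Tension rupture (net): A_n = (5.125 − 1×1.3125)×0.375 = 1.4297 in² (U = 1.0, A_e = A_n). φR_n = 0.75 × 70 × 1.4297 = 75.1 kips.
Tension yield (gross): A_g = 5.125×0.375 = 1.9219 in². φR_n = 0.90 × 50 × 1.9219 = 86.5 kips.
Governing: min(152.1, 135.8, 75.1, 86.5) = 75.1 kips → net-section rupture.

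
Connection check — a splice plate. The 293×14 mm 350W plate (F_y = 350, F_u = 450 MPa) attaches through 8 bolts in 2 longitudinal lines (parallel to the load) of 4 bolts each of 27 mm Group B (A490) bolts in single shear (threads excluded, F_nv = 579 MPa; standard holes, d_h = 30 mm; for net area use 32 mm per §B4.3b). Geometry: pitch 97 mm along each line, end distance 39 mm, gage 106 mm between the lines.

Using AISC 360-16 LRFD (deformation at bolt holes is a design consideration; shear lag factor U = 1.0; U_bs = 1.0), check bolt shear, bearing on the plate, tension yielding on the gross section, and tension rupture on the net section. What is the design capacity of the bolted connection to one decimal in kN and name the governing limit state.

1082.0 kN (net-section rupture governs)

Bolt shear: A_b = π(27)²/4 = 572.56 mm². φR_n = 0.75 × 579 × 572.56 × 8 × 1 = 1989.1 kN.
Bearing (14 mm plate, F_u = 450 MPa): end bolts L_c = 39 − 30/2 = 24, R_n = min(1.2×24×14×450, 2.4×27×14×450) = 181.44 kN/bolt; interior L_c = 97 − 30 = 67, R_n = 408.24 kN/bolt. φR_n = 0.75 × (2×181.44 + 6×408.24) = 2109.2 kN.
Tension yield (gross): A_g = 293×14 = 4102 mm². φR_n = 0.90 × 350 × 4102 = 1292.1 kN.
Tension rupture (net): A_n = (293 − 2×32)×14 = 3206 mm² (U = 1.0, A_e = A_n). φR_n = 0.75 × 450 × 3206 = 1082.0 kN.
Governing: min(1989.1, 2109.2, 1292.1, 1082.0) = 1082.0 kN → net-section rupture.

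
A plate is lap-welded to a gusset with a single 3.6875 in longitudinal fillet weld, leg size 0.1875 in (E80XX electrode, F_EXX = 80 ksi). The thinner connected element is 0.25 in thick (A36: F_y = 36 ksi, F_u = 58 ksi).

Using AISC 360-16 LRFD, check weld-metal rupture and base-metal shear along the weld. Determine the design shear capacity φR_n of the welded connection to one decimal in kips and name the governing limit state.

17.6 kips (weld metal governs)

Weld metal: throat = 0.707×0.1875 = 0.13256 in, L = 3.6875 in. φR_n = 0.75 × 0.6 × 80 × 0.13256 × 3.6875 = 17.6 kips.
Base metal shear (0.25 in plate): yield φR_n = 1.0×0.6×36×0.25×3.6875 = 19.9 kips; rupture φR_n = 0.75×0.6×58×0.25×3.6875 = 24.1 kips; take 19.9 kips (yield).
Governing: min(17.6, 19.9) = 17.6 kips → weld metal.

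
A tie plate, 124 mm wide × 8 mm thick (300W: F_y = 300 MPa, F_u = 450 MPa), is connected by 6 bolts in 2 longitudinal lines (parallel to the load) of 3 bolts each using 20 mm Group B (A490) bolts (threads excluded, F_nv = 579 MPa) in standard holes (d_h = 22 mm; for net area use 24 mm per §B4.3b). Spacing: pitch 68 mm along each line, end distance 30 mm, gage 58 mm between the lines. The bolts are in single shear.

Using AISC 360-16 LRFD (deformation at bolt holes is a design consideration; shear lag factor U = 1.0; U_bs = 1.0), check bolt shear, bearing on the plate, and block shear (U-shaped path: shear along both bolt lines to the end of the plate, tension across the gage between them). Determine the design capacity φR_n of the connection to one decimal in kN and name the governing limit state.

435.2 kN (block shear governs)

Bolt shear: A_b = π(20)²/4 = 314.16 mm². φR_n = 0.75 × 579 × 314.16 × 6 × 1 = 818.5 kN.
Bearing (8 mm plate, F_u = 450 MPa): end bolts L_c = 30 − 22/2 = 19, R_n = min(1.2×19×8×450, 2.4×20×8×450) = 82.08 kN/bolt; interior L_c = 68 − 22 = 46, R_n = 172.8 kN/bolt. φR_n = 0.75 × (2×82.08 + 4×172.8) = 641.5 kN.
Block shear: shear path 2×[30+2×68] = 2×166 mm, A_gv = 2656, A_nv = 2×(166 − 2.5×24)×8 = 1696 mm²; tension across gage: (58 − 1×24)×8 = 272 mm². R_n = min(0.6×450×1696, 0.6×300×2656) + 1.0×450×272 = min(457.92, 478.08) + 122.4 = 580.32 kN. φR_n = 0.75 × 580.32 = 435.2 kN.
Governing: min(818.5, 641.5, 435.2) = 435.2 kN → block shear.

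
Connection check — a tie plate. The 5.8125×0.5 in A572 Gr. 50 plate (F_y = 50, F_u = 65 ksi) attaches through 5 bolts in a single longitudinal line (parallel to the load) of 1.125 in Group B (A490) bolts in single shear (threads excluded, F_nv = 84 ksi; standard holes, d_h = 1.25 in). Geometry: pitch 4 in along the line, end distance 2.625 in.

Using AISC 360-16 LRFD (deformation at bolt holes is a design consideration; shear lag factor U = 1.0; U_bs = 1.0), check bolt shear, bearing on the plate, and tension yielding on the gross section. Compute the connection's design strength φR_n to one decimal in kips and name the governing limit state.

Bolt shear: A_b = π(1.125)²/4 = 0.99402 in². φR_n = 0.75 × 84 × 0.99402 × 5 × 1 = 313.1 kips.
Bearing (0.5 in plate, F_u = 65 ksi): end bolts L_c = 2.625 − 1.25/2 = 2, R_n = min(1.2×2×0.5×65, 2.4×1.125×0.5×65) = 78 kips/bolt; interior L_c = 4 − 1.25 = 2.75, R_n = 87.75 kips/bolt. φR_n = 0.75 × (1×78 + 4×87.75) = 321.8 kips.
Tension yield (gross): A_g = 5.8125×0.5 = 2.9063 in². φR_n = 0.90 × 50 × 2.9063 = 130.8 kips.
Governing: min(313.1, 321.8, 130.8) = 130.8 kips → gross-section yield.

130.8 kips (gross-section yield governs)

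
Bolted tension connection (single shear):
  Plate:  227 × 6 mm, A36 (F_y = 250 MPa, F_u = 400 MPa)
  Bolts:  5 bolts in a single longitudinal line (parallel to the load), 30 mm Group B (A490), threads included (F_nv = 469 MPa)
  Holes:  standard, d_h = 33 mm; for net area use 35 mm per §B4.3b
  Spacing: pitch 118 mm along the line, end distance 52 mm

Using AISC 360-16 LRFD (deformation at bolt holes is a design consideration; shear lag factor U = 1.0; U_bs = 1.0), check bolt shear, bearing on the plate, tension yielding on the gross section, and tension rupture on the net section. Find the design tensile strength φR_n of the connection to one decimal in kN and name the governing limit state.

306.5 kN (gross-section yield governs)

Bolt shear: A_b = π(30)²/4 = 706.86 mm². φR_n = 0.75 × 469 × 706.86 × 5 × 1 = 1243.2 kN.
Bearing (6 mm plate, F_u = 400 MPa): end bolts L_c = 52 − 33/2 = 35.5, R_n = min(1.2×35.5×6×400, 2.4×30×6×400) = 102.24 kN/bolt; interior L_c = 118 − 33 = 85, R_n = 172.8 kN/bolt. φR_n = 0.75 × (1×102.24 + 4×172.8) = 595.1 kN.
Tension yield (gross): A_g = 227×6 = 1362 mm². φR_n = 0.90 × 250 × 1362 = 306.5 kN.
Tension rupture (net): A_n = (227 − 1×35)×6 = 1152 mm² (U = 1.0, A_e = A_n). φR_n = 0.75 × 400 × 1152 = 345.6 kN.
Governing: min(1243.2, 595.1, 306.5, 345.6) = 306.5 kN → gross-section yield.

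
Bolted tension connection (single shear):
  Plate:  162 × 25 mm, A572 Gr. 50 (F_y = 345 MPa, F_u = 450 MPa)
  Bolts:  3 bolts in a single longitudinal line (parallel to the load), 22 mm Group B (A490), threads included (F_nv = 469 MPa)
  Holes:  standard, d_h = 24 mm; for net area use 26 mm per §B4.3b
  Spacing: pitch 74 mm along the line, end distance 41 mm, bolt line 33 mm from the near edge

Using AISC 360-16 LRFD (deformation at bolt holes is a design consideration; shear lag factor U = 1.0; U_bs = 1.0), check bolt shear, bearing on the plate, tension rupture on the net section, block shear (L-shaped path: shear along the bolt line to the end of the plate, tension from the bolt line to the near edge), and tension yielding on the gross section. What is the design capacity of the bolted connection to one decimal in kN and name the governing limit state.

401.1 kN (bolt shear governs)

Bolt shear: A_b = π(22)²/4 = 380.13 mm². φR_n = 0.75 × 469 × 380.13 × 3 × 1 = 401.1 kN.
Bearing (25 mm plate, F_u = 450 MPa): end bolts L_c = 41 − 24/2 = 29, R_n = min(1.2×29×25×450, 2.4×22×25×450) = 391.5 kN/bolt; interior L_c = 74 − 24 = 50, R_n = 594 kN/bolt. φR_n = 0.75 × (1×391.5 + 2×594) = 1184.6 kN.
Tension rupture (net): A_n = (162 − 1×26)×25 = 3400 mm² (U = 1.0, A_e = A_n). φR_n = 0.75 × 450 × 3400 = 1147.5 kN.
Block shear: shear path 1×[41+2×74] = 1×189 mm, A_gv = 4725, A_nv = 1×(189 − 2.5×26)×25 = 3100 mm²; tension to near edge: (33 − 0.5×26)×25 = 500 mm². R_n = min(0.6×450×3100, 0.6×345×4725) + 1.0×450×500 = min(837, 978.08) + 225 = 1062 kN. φR_n = 0.75 × 1062 = 796.5 kN.
Tension yield (gross): A_g = 162×25 = 4050 mm². φR_n = 0.90 × 345 × 4050 = 1257.5 kN.
Governing: min(401.1, 1184.6, 1147.5, 796.5, 1257.5) = 401.1 kN → bolt shear.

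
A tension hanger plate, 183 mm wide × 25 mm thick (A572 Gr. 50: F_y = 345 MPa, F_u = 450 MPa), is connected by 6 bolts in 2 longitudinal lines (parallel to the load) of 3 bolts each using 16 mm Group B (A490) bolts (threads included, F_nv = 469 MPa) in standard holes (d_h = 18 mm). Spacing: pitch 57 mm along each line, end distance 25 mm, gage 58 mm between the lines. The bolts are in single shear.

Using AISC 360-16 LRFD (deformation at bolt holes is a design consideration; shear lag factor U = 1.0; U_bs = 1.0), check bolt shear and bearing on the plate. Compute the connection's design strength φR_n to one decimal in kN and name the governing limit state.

Bolt shear: A_b = π(16)²/4 = 201.06 mm². φR_n = 0.75 × 469 × 201.06 × 6 × 1 = 424.3 kN.
Bearing (25 mm plate, F_u = 450 MPa): end bolts L_c = 25 − 18/2 = 16, R_n = min(1.2×16×25×450, 2.4×16×25×450) = 216 kN/bolt; interior L_c = 57 − 18 = 39, R_n = 432 kN/bolt. φR_n = 0.75 × (2×216 + 4×432) = 1620.0 kN.
Governing: min(424.3, 1620.0) = 424.3 kN → bolt shear.

424.3 kN (bolt shear governs)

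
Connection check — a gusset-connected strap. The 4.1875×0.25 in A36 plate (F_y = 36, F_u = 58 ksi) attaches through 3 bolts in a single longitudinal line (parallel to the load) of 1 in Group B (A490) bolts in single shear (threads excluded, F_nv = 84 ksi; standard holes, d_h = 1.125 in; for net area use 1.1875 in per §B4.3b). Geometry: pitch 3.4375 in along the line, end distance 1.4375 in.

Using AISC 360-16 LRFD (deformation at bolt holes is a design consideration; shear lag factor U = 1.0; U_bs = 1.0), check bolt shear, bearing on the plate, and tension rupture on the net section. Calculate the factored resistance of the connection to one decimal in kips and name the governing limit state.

Bolt shear: A_b = π(1)²/4 = 0.7854 in². φR_n = 0.75 × 84 × 0.7854 × 3 × 1 = 148.4 kips.
Bearing (0.25 in plate, F_u = 58 ksi): end bolts L_c = 1.4375 − 1.125/2 = 0.875, R_n = min(1.2×0.875×0.25×58, 2.4×1×0.25×58) = 15.225 kips/bolt; interior L_c = 3.4375 − 1.125 = 2.3125, R_n = 34.8 kips/bolt. φR_n = 0.75 × (1×15.225 + 2×34.8) = 63.6 kips.
Tension rupture (net): A_n = (4.1875 − 1×1.1875)×0.25 = 0.75 in² (U = 1.0, A_e = A_n). φR_n = 0.75 × 58 × 0.75 = 32.6 kips.
Governing: min(148.4, 63.6, 32.6) = 32.6 kips → net-section rupture.

32.6 kips (net-section rupture governs)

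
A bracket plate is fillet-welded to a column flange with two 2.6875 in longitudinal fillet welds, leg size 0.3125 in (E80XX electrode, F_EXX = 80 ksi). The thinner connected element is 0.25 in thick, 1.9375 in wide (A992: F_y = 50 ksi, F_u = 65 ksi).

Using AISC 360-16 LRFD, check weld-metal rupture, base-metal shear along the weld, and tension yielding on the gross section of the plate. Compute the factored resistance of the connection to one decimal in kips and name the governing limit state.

21.8 kips (gross-section yield governs)

Weld metal: throat = 0.707×0.3125 = 0.22094 in, L = 2×2.6875 = 5.375 in. φR_n = 0.75 × 0.6 × 80 × 0.22094 × 5.375 = 42.8 kips.
Base metal shear (0.25 in plate): yield φR_n = 1.0×0.6×50×0.25×5.375 = 40.3 kips; rupture φR_n = 0.75×0.6×65×0.25×5.375 = 39.3 kips; take 39.3 kips (rupture).
Tension yield (gross): A_g = 1.9375×0.25 = 0.48438 in². φR_n = 0.90 × 50 × 0.48438 = 21.8 kips.
Governing: min(42.8, 39.3, 21.8) = 21.8 kips → gross-section yield.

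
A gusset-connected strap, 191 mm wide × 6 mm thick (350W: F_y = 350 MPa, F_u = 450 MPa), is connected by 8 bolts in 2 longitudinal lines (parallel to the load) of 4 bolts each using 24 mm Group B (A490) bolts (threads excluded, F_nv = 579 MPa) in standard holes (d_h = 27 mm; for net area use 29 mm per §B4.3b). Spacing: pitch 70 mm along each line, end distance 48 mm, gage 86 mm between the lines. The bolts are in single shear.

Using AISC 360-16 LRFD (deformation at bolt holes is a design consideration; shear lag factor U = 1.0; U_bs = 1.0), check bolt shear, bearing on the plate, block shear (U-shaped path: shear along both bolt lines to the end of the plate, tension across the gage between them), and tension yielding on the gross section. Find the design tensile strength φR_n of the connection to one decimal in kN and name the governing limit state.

Bolt shear: A_b = π(24)²/4 = 452.39 mm². φR_n = 0.75 × 579 × 452.39 × 8 × 1 = 1571.6 kN.
Bearing (6 mm plate, F_u = 450 MPa): end bolts L_c = 48 − 27/2 = 34.5, R_n = min(1.2×34.5×6×450, 2.4×24×6×450) = 111.78 kN/bolt; interior L_c = 70 − 27 = 43, R_n = 139.32 kN/bolt. φR_n = 0.75 × (2×111.78 + 6×139.32) = 794.6 kN.
Block shear: shear path 2×[48+3×70] = 2×258 mm, A_gv = 3096, A_nv = 2×(258 − 3.5×29)×6 = 1878 mm²; tension across gage: (86 − 1×29)×6 = 342 mm². R_n = min(0.6×450×1878, 0.6×350×3096) + 1.0×450×342 = min(507.06, 650.16) + 153.9 = 660.96 kN. φR_n = 0.75 × 660.96 = 495.7 kN.
Tension yield (gross): A_g = 191×6 = 1146 mm². φR_n = 0.90 × 350 × 1146 = 361.0 kN.
Governing: min(1571.6, 794.6, 495.7, 361.0) = 361.0 kN → gross-section yield.

361.0 kN (gross-section yield governs)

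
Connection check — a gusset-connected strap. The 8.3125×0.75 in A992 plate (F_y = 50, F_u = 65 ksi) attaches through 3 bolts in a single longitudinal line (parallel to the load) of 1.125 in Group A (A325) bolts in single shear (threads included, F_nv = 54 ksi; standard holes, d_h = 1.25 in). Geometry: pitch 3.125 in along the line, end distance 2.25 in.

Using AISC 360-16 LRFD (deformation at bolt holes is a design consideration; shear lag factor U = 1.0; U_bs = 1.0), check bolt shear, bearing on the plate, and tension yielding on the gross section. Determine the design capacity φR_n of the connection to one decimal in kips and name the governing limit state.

Bolt shear: A_b = π(1.125)²/4 = 0.99402 in². φR_n = 0.75 × 54 × 0.99402 × 3 × 1 = 120.8 kips.
Bearing (0.75 in plate, F_u = 65 ksi): end bolts L_c = 2.25 − 1.25/2 = 1.625, R_n = min(1.2×1.625×0.75×65, 2.4×1.125×0.75×65) = 95.063 kips/bolt; interior L_c = 3.125 − 1.25 = 1.875, R_n = 109.69 kips/bolt. φR_n = 0.75 × (1×95.063 + 2×109.69) = 235.8 kips.
Tension yield (gross): A_g = 8.3125×0.75 = 6.2344 in². φR_n = 0.90 × 50 × 6.2344 = 280.5 kips.
Governing: min(120.8, 235.8, 280.5) = 120.8 kips → bolt shear.

120.8 kips (bolt shear governs)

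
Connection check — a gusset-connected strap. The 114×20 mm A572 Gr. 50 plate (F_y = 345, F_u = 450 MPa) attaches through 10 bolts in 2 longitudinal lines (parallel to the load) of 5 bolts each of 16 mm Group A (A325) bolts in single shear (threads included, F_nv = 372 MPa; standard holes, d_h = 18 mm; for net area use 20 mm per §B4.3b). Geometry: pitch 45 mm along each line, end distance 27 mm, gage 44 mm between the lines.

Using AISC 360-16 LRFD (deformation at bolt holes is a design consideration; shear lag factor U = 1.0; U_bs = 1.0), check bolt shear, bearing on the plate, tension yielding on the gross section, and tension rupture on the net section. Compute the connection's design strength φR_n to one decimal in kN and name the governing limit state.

Bolt shear: A_b = π(16)²/4 = 201.06 mm². φR_n = 0.75 × 372 × 201.06 × 10 × 1 = 561.0 kN.
Bearing (20 mm plate, F_u = 450 MPa): end bolts L_c = 27 − 18/2 = 18, R_n = min(1.2×18×20×450, 2.4×16×20×450) = 194.4 kN/bolt; interior L_c = 45 − 18 = 27, R_n = 291.6 kN/bolt. φR_n = 0.75 × (2×194.4 + 8×291.6) = 2041.2 kN.
Tension yield (gross): A_g = 114×20 = 2280 mm². φR_n = 0.90 × 345 × 2280 = 707.9 kN.
Tension rupture (net): A_n = (114 − 2×20)×20 = 1480 mm² (U = 1.0, A_e = A_n). φR_n = 0.75 × 450 × 1480 = 499.5 kN.
Governing: min(561.0, 2041.2, 707.9, 499.5) = 499.5 kN → net-section rupture.

499.5 kN (net-section rupture governs)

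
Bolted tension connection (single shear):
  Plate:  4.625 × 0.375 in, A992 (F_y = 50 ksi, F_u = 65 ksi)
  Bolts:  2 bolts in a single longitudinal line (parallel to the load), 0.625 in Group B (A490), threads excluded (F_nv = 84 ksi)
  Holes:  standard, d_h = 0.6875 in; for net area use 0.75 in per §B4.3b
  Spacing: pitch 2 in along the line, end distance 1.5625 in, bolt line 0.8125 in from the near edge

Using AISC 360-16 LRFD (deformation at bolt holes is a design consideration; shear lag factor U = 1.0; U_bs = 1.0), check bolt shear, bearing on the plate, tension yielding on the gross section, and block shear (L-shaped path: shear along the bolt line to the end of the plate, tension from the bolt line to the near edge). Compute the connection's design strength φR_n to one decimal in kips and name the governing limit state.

Bolt shear: A_b = π(0.625)²/4 = 0.3068 in². φR_n = 0.75 × 84 × 0.3068 × 2 × 1 = 38.7 kips.
Bearing (0.375 in plate, F_u = 65 ksi): end bolts L_c = 1.5625 − 0.6875/2 = 1.21875, R_n = min(1.2×1.21875×0.375×65, 2.4×0.625×0.375×65) = 35.648 kips/bolt; interior L_c = 2 − 0.6875 = 1.3125, R_n = 36.563 kips/bolt. φR_n = 0.75 × (1×35.648 + 1×36.563) = 54.2 kips.
Tension yield (gross): A_g = 4.625×0.375 = 1.7344 in². φR_n = 0.90 × 50 × 1.7344 = 78.0 kips.
Block shear: shear path 1×[1.5625+1×2] = 1×3.5625 in, A_gv = 1.3359, A_nv = 1×(3.5625 − 1.5×0.75)×0.375 = 0.91406 in²; tension to near edge: (0.8125 − 0.5×0.75)×0.375 = 0.16406 in². R_n = min(0.6×65×0.91406, 0.6×50×1.3359) + 1.0×65×0.16406 = min(35.648, 40.077) + 10.664 = 46.312 kips. φR_n = 0.75 × 46.312 = 34.7 kips.
Governing: min(38.7, 54.2, 78.0, 34.7) = 34.7 kips → block shear.

34.7 kips (block shear governs)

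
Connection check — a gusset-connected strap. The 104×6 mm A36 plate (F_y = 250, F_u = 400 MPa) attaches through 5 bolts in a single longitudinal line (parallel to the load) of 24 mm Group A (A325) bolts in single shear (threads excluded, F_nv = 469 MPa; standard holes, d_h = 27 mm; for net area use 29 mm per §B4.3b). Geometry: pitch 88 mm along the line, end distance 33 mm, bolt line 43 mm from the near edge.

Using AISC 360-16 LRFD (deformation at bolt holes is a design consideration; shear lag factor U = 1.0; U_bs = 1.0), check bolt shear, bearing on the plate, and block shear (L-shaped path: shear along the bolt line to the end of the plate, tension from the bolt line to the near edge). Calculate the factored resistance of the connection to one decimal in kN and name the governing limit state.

Bolt shear: A_b = π(24)²/4 = 452.39 mm². φR_n = 0.75 × 469 × 452.39 × 5 × 1 = 795.6 kN.
Bearing (6 mm plate, F_u = 400 MPa): end bolts L_c = 33 − 27/2 = 19.5, R_n = min(1.2×19.5×6×400, 2.4×24×6×400) = 56.16 kN/bolt; interior L_c = 88 − 27 = 61, R_n = 138.24 kN/bolt. φR_n = 0.75 × (1×56.16 + 4×138.24) = 456.8 kN.
Block shear: shear path 1×[33+4×88] = 1×385 mm, A_gv = 2310, A_nv = 1×(385 − 4.5×29)×6 = 1527 mm²; tension to near edge: (43 − 0.5×29)×6 = 171 mm². R_n = min(0.6×400×1527, 0.6×250×2310) + 1.0×400×171 = min(366.48, 346.5) + 68.4 = 414.9 kN. φR_n = 0.75 × 414.9 = 311.2 kN.
Governing: min(795.6, 456.8, 311.2) = 311.2 kN → block shear.

311.2 kN (block shear governs)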